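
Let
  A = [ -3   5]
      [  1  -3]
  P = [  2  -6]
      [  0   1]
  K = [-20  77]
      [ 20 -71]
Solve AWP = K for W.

W = [[-5, 1], [-5, 4]]

W = A⁻¹KP⁻¹ (apply A⁻¹ on the left and P⁻¹ on the right).
A has determinant 4; A⁻¹ = [[-3/4, -5/4], [-1/4, -3/4]].
det P = 2, so P⁻¹ = [[1/2, 3], [0, 1]].
A⁻¹K = [[-10, 31], [-10, 34]].
W = (A⁻¹K)P⁻¹ = [[-5, 1], [-5, 4]].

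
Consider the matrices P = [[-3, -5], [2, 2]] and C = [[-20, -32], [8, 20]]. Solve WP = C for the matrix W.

W = [[6, -1], [-6, -5]]

P is on the right of W, so right-multiply by P⁻¹: W = CP⁻¹.
det P = 4, so P⁻¹ = [[1/2, 5/4], [-1/2, -3/4]].
W = CP⁻¹ = [[-20, -32], [8, 20]] · [[1/2, 5/4], [-1/2, -3/4]] = [[6, -1], [-6, -5]].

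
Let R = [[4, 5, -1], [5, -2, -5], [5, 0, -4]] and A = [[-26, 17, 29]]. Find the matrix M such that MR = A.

R is on the right of M, so right-multiply by R⁻¹: M = AR⁻¹.
R has determinant -3; R⁻¹ = [[-8/3, -20/3, 9], [5/3, 11/3, -5], [-10/3, -25/3, 11]].
M = AR⁻¹ = [[-26, 17, 29]] · [[-8/3, -20/3, 9], [5/3, 11/3, -5], [-10/3, -25/3, 11]] = [[1, -6, 0]].

M = [[1, -6, 0]]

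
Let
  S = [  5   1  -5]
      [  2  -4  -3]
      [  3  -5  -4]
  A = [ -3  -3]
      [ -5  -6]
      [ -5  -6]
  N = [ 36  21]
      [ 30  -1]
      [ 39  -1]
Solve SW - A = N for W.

W = [[4, 4], [-2, 3], [-3, 1]]

SW = N + A = [[33, 18], [25, -7], [34, -7]].
Left-multiplying both sides by S⁻¹ gives W = S⁻¹(N + A).
det S = -6; the adjugate gives S⁻¹ = [[-1/6, -29/6, 23/6], [1/6, 5/6, -5/6], [-1/3, -14/3, 11/3]].
W = S⁻¹(N + A) = [[4, 4], [-2, 3], [-3, 1]].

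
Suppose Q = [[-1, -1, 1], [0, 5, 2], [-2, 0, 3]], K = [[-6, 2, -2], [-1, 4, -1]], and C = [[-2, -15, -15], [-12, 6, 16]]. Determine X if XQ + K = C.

XQ = C − K = [[4, -17, -13], [-11, 2, 17]].
Right-multiplying both sides by Q⁻¹ gives X = (C − K)Q⁻¹.
Q has determinant -1; Q⁻¹ = [[-15, -3, 7], [4, 1, -2], [-10, -2, 5]].
X = (C − K)Q⁻¹ = [[2, -3, -3], [3, 1, 4]].

X = [[2, -3, -3], [3, 1, 4]]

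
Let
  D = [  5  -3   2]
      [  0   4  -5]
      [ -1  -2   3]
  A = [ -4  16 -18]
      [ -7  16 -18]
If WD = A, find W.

D is on the right of W, so right-multiply by D⁻¹: W = AD⁻¹.
det D = 3, so D⁻¹ = [[2/3, 5/3, 7/3], [5/3, 17/3, 25/3], [4/3, 13/3, 20/3]].
W = AD⁻¹ = [[-4, 16, -18], [-7, 16, -18]] · [[2/3, 5/3, 7/3], [5/3, 17/3, 25/3], [4/3, 13/3, 20/3]] = [[0, 6, 4], [-2, 1, -3]].

W = [[0, 6, 4], [-2, 1, -3]]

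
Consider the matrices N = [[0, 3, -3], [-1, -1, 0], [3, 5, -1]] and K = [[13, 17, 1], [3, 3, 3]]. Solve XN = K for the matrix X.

Right-multiplying both sides by N⁻¹ gives X = KN⁻¹.
det N = 3; the adjugate gives N⁻¹ = [[1/3, -4, -1], [-1/3, 3, 1], [-2/3, 3, 1]].
X = KN⁻¹ = [[13, 17, 1], [3, 3, 3]] · [[1/3, -4, -1], [-1/3, 3, 1], [-2/3, 3, 1]] = [[-2, 2, 5], [-2, 6, 3]].

X = [[-2, 2, 5], [-2, 6, 3]]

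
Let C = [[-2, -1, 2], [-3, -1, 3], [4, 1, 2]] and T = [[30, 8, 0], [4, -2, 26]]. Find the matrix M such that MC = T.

M = [[1, -4, 5], [5, 2, 5]]

Right-multiplying both sides by C⁻¹ gives M = TC⁻¹.
det C = -6, so C⁻¹ = [[5/6, -2/3, 1/6], [-3, 2, 0], [-1/6, 1/3, 1/6]].
M = TC⁻¹ = [[30, 8, 0], [4, -2, 26]] · [[5/6, -2/3, 1/6], [-3, 2, 0], [-1/6, 1/3, 1/6]] = [[1, -4, 5], [5, 2, 5]].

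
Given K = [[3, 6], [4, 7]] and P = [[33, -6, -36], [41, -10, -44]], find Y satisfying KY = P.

Y = [[5, -6, -4], [3, 2, -4]]

Left-multiplying both sides by K⁻¹ gives Y = K⁻¹P.
det K = -3; the adjugate gives K⁻¹ = [[-7/3, 2], [4/3, -1]].
Y = K⁻¹P = [[-7/3, 2], [4/3, -1]] · [[33, -6, -36], [41, -10, -44]] = [[5, -6, -4], [3, 2, -4]].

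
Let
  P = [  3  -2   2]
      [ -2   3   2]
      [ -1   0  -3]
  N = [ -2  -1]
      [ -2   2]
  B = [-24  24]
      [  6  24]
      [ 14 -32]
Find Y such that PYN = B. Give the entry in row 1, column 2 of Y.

Isolating Y: multiply by P⁻¹ from the left and N⁻¹ from the right, so Y = P⁻¹BN⁻¹.
det P = -5, so P⁻¹ = [[9/5, 6/5, 2], [8/5, 7/5, 2], [-3/5, -2/5, -1]].
N has determinant -6; N⁻¹ = [[-1/3, -1/6], [-1/3, 1/3]].
P⁻¹B = [[-8, 8], [-2, 8], [-2, 8]].
Y = (P⁻¹B)N⁻¹ = [[0, 4], [-2, 3], [-2, 3]].

4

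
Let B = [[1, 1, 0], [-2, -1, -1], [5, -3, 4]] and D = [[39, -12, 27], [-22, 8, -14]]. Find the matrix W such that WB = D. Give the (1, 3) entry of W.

B is on the right of W, so right-multiply by B⁻¹: W = DB⁻¹.
B has determinant -4; B⁻¹ = [[7/4, 1, 1/4], [-3/4, -1, -1/4], [-11/4, -2, -1/4]].
W = DB⁻¹ = [[39, -12, 27], [-22, 8, -14]] · [[7/4, 1, 1/4], [-3/4, -1, -1/4], [-11/4, -2, -1/4]] = [[3, -3, 6], [-6, -2, -4]].

6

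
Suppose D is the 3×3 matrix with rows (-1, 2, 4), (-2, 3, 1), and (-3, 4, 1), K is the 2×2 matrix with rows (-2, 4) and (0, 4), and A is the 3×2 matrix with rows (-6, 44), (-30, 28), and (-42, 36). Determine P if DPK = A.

P = [[-1, 0], [5, -4], [-2, 4]]

Left-multiply by D⁻¹ and right-multiply by K⁻¹: P = D⁻¹AK⁻¹.
det D = 3; the adjugate gives D⁻¹ = [[-1/3, 14/3, -10/3], [-1/3, 11/3, -7/3], [1/3, -2/3, 1/3]].
det K = -8, so K⁻¹ = [[-1/2, 1/2], [0, 1/4]].
D⁻¹A = [[2, -4], [-10, 4], [4, 8]].
P = (D⁻¹A)K⁻¹ = [[-1, 0], [5, -4], [-2, 4]].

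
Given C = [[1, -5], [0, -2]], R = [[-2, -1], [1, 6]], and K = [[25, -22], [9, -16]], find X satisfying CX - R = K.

X = [[-2, 2], [-5, 5]]

CX = K + R = [[23, -23], [10, -10]].
C is on the left of X, so left-multiply by C⁻¹: X = C⁻¹(K + R).
det C = -2, so C⁻¹ = [[1, -5/2], [0, -1/2]].
X = C⁻¹(K + R) = [[-2, 2], [-5, 5]].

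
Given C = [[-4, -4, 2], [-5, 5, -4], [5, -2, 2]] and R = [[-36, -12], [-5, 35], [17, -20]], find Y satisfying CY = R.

Since C multiplies Y on the left, Y = C⁻¹R.
det C = 2, so C⁻¹ = [[1, 2, 3], [-5, -9, -13], [-15/2, -14, -20]].
Y = C⁻¹R = [[1, 2, 3], [-5, -9, -13], [-15/2, -14, -20]] · [[-36, -12], [-5, 35], [17, -20]] = [[5, -2], [4, 5], [0, 0]].

Y = [[5, -2], [4, 5], [0, 0]]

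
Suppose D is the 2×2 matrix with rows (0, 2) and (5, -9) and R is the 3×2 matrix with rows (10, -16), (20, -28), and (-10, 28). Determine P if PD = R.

P = [[1, 2], [4, 4], [5, -2]]

Since D sits to the right of P, P = RD⁻¹.
D has determinant -10; D⁻¹ = [[9/10, 1/5], [1/2, 0]].
P = RD⁻¹ = [[10, -16], [20, -28], [-10, 28]] · [[9/10, 1/5], [1/2, 0]] = [[1, 2], [4, 4], [5, -2]].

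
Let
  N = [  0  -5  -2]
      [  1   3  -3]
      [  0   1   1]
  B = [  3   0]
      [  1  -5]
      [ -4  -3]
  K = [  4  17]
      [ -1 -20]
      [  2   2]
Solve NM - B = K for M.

M = [[0, 2], [-1, -5], [-1, 4]]

NM = K + B = [[7, 17], [0, -25], [-2, -1]].
Left-multiplying both sides by N⁻¹ gives M = N⁻¹(K + B).
det N = 3, so N⁻¹ = [[2, 1, 7], [-1/3, 0, -2/3], [1/3, 0, 5/3]].
M = N⁻¹(K + B) = [[0, 2], [-1, -5], [-1, 4]].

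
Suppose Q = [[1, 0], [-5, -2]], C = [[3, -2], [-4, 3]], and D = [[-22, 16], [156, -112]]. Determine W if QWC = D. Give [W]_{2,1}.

-5

W = Q⁻¹DC⁻¹ (apply Q⁻¹ on the left and C⁻¹ on the right).
det Q = -2, so Q⁻¹ = [[1, 0], [-5/2, -1/2]].
det C = 1; the adjugate gives C⁻¹ = [[3, 2], [4, 3]].
Q⁻¹D = [[-22, 16], [-23, 16]].
W = (Q⁻¹D)C⁻¹ = [[-2, 4], [-5, 2]].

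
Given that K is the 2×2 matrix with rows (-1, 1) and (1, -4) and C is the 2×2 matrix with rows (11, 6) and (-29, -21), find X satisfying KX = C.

X = [[-5, -1], [6, 5]]

Since K multiplies X on the left, X = K⁻¹C.
det K = 3; the adjugate gives K⁻¹ = [[-4/3, -1/3], [-1/3, -1/3]].
X = K⁻¹C = [[-4/3, -1/3], [-1/3, -1/3]] · [[11, 6], [-29, -21]] = [[-5, -1], [6, 5]].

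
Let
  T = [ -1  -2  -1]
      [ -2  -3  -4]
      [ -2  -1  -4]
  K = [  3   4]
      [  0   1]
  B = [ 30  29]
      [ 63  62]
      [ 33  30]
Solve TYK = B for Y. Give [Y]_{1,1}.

Y = T⁻¹BK⁻¹ (apply T⁻¹ on the left and K⁻¹ on the right).
det T = -4; the adjugate gives T⁻¹ = [[-2, 7/4, -5/4], [0, -1/2, 1/2], [1, -3/4, 1/4]].
det K = 3; the adjugate gives K⁻¹ = [[1/3, -4/3], [0, 1]].
T⁻¹B = [[9, 13], [-15, -16], [-9, -10]].
Y = (T⁻¹B)K⁻¹ = [[3, 1], [-5, 4], [-3, 2]].

3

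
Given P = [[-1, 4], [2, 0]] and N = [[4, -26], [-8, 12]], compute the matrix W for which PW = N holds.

W = [[-4, 6], [0, -5]]

P is on the left of W, so left-multiply by P⁻¹: W = P⁻¹N.
det P = -8; the adjugate gives P⁻¹ = [[0, 1/2], [1/4, 1/8]].
W = P⁻¹N = [[0, 1/2], [1/4, 1/8]] · [[4, -26], [-8, 12]] = [[-4, 6], [0, -5]].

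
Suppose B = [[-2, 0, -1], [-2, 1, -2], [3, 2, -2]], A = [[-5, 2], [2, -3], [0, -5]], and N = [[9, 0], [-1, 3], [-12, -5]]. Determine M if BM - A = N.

BM = N + A = [[4, 2], [1, 0], [-12, -10]].
B is on the left of M, so left-multiply by B⁻¹: M = B⁻¹(N + A).
det B = 3, so B⁻¹ = [[2/3, -2/3, 1/3], [-10/3, 7/3, -2/3], [-7/3, 4/3, -2/3]].
M = B⁻¹(N + A) = [[-2, -2], [-3, 0], [0, 2]].

M = [[-2, -2], [-3, 0], [0, 2]]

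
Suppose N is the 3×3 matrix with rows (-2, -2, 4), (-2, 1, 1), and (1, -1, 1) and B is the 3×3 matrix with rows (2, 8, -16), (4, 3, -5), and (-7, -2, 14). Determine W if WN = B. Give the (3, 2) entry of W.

Since N sits to the right of W, W = BN⁻¹.
det N = -6; the adjugate gives N⁻¹ = [[-1/3, 1/3, 1], [-1/2, 1, 1], [-1/6, 2/3, 1]].
W = BN⁻¹ = [[2, 8, -16], [4, 3, -5], [-7, -2, 14]] · [[-1/3, 1/3, 1], [-1/2, 1, 1], [-1/6, 2/3, 1]] = [[-2, -2, -6], [-2, 1, 2], [1, 5, 5]].

5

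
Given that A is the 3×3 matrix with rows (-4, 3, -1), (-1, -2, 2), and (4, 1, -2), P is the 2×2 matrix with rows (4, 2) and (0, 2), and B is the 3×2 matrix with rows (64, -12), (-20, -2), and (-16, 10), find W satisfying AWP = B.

Left-multiply by A⁻¹ and right-multiply by P⁻¹: W = A⁻¹BP⁻¹.
det A = 3; the adjugate gives A⁻¹ = [[2/3, 5/3, 4/3], [2, 4, 3], [7/3, 16/3, 11/3]].
det P = 8; the adjugate gives P⁻¹ = [[1/4, -1/4], [0, 1/2]].
A⁻¹B = [[-12, 2], [0, -2], [-16, -2]].
W = (A⁻¹B)P⁻¹ = [[-3, 4], [0, -1], [-4, 3]].

W = [[-3, 4], [0, -1], [-4, 3]]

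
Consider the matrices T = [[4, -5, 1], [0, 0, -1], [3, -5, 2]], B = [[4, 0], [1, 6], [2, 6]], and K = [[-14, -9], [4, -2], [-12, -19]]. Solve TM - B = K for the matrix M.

M = [[-5, 0], [-3, 1], [-5, -4]]

TM = K + B = [[-10, -9], [5, 4], [-10, -13]].
Left-multiplying both sides by T⁻¹ gives M = T⁻¹(K + B).
det T = -5; the adjugate gives T⁻¹ = [[1, -1, -1], [3/5, -1, -4/5], [0, -1, 0]].
M = T⁻¹(K + B) = [[-5, 0], [-3, 1], [-5, -4]].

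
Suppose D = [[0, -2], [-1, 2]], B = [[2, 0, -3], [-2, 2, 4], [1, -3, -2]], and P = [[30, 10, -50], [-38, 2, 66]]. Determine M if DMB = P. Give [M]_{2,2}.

5

M = D⁻¹PB⁻¹ (apply D⁻¹ on the left and B⁻¹ on the right).
D has determinant -2; D⁻¹ = [[-1, -1], [-1/2, 0]].
det B = 4, so B⁻¹ = [[2, 9/4, 3/2], [0, -1/4, -1/2], [1, 3/2, 1]].
D⁻¹P = [[8, -12, -16], [-15, -5, 25]].
M = (D⁻¹P)B⁻¹ = [[0, -3, 2], [-5, 5, 5]].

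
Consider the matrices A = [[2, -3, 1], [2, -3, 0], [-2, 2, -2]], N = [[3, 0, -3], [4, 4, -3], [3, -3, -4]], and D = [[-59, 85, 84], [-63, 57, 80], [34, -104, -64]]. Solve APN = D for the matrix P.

Isolating P: multiply by A⁻¹ from the left and N⁻¹ from the right, so P = A⁻¹DN⁻¹.
det A = -2, so A⁻¹ = [[-3, 2, -3/2], [-2, 1, -1], [1, -1, 0]].
det N = -3, so N⁻¹ = [[25/3, -3, -4], [-7/3, 1, 1], [8, -3, -4]].
A⁻¹D = [[0, 15, 4], [21, -9, -24], [4, 28, 4]].
P = (A⁻¹D)N⁻¹ = [[-3, 3, -1], [4, 0, 3], [0, 4, -4]].

P = [[-3, 3, -1], [4, 0, 3], [0, 4, -4]]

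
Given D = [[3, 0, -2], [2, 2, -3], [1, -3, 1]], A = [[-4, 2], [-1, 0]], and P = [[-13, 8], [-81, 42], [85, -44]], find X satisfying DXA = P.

Isolating X: multiply by D⁻¹ from the left and A⁻¹ from the right, so X = D⁻¹PA⁻¹.
D has determinant -5; D⁻¹ = [[7/5, -6/5, -4/5], [1, -1, -1], [8/5, -9/5, -6/5]].
A has determinant 2; A⁻¹ = [[0, -1], [1/2, -2]].
D⁻¹P = [[11, -4], [-17, 10], [23, -10]].
X = (D⁻¹P)A⁻¹ = [[-2, -3], [5, -3], [-5, -3]].

X = [[-2, -3], [5, -3], [-5, -3]]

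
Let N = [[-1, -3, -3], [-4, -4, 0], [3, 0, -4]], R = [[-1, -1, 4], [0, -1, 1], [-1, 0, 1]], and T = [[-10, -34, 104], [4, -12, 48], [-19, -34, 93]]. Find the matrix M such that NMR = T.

M = N⁻¹TR⁻¹ (apply N⁻¹ on the left and R⁻¹ on the right).
N has determinant -4; N⁻¹ = [[-4, 3, 3], [4, -13/4, -3], [-3, 9/4, 2]].
det R = -2, so R⁻¹ = [[1/2, -1/2, -3/2], [1/2, -3/2, -1/2], [1/2, -1/2, -1/2]].
N⁻¹T = [[-5, -2, 7], [4, 5, -19], [1, 7, -18]].
M = (N⁻¹T)R⁻¹ = [[0, 2, 5], [-5, 0, 1], [-5, -2, 4]].

M = [[0, 2, 5], [-5, 0, 1], [-5, -2, 4]]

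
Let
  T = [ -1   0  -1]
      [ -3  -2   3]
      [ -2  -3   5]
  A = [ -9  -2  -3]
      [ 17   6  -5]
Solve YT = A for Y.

Y = [[6, 1, 0], [-3, -6, 2]]

T is on the right of Y, so right-multiply by T⁻¹: Y = AT⁻¹.
det T = -4, so T⁻¹ = [[1/4, -3/4, 1/2], [-9/4, 7/4, -3/2], [-5/4, 3/4, -1/2]].
Y = AT⁻¹ = [[-9, -2, -3], [17, 6, -5]] · [[1/4, -3/4, 1/2], [-9/4, 7/4, -3/2], [-5/4, 3/4, -1/2]] = [[6, 1, 0], [-3, -6, 2]].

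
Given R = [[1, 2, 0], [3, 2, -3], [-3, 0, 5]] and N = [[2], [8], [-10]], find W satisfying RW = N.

Since R multiplies W on the left, W = R⁻¹N.
det R = -2; the adjugate gives R⁻¹ = [[-5, 5, 3], [3, -5/2, -3/2], [-3, 3, 2]].
W = R⁻¹N = [[-5, 5, 3], [3, -5/2, -3/2], [-3, 3, 2]] · [[2], [8], [-10]] = [[0], [1], [-2]].

W = [[0], [1], [-2]]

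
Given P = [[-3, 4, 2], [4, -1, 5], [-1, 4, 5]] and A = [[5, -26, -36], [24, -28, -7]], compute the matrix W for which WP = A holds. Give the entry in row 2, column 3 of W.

Since P sits to the right of W, W = AP⁻¹.
det P = 5; the adjugate gives P⁻¹ = [[-5, -12/5, 22/5], [-5, -13/5, 23/5], [3, 8/5, -13/5]].
W = AP⁻¹ = [[5, -26, -36], [24, -28, -7]] · [[-5, -12/5, 22/5], [-5, -13/5, 23/5], [3, 8/5, -13/5]] = [[-3, -2, -4], [-1, 4, -5]].

-5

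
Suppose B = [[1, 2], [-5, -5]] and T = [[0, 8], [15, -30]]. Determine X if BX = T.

X = [[-6, 4], [3, 2]]

Since B multiplies X on the left, X = B⁻¹T.
det B = 5; the adjugate gives B⁻¹ = [[-1, -2/5], [1, 1/5]].
X = B⁻¹T = [[-1, -2/5], [1, 1/5]] · [[0, 8], [15, -30]] = [[-6, 4], [3, 2]].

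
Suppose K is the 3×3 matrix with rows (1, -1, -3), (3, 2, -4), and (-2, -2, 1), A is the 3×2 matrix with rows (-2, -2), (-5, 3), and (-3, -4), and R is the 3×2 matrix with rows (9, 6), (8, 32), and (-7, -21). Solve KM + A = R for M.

M = [[3, 3], [-2, 4], [-2, -3]]

KM = R − A = [[11, 8], [13, 29], [-4, -17]].
K is on the left of M, so left-multiply by K⁻¹: M = K⁻¹(R − A).
K has determinant -5; K⁻¹ = [[6/5, -7/5, -2], [-1, 1, 1], [2/5, -4/5, -1]].
M = K⁻¹(R − A) = [[3, 3], [-2, 4], [-2, -3]].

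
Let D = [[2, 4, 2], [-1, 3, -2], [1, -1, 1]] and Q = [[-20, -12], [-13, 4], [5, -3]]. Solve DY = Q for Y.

Y = [[2, -1], [-5, -1], [-2, -3]]

Since D multiplies Y on the left, Y = D⁻¹Q.
det D = -6; the adjugate gives D⁻¹ = [[-1/6, 1, 7/3], [1/6, 0, -1/3], [1/3, -1, -5/3]].
Y = D⁻¹Q = [[-1/6, 1, 7/3], [1/6, 0, -1/3], [1/3, -1, -5/3]] · [[-20, -12], [-13, 4], [5, -3]] = [[2, -1], [-5, -1], [-2, -3]].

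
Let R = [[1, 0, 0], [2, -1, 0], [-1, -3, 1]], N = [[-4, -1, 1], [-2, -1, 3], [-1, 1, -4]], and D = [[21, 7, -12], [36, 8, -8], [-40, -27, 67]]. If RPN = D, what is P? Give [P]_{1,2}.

Left-multiply by R⁻¹ and right-multiply by N⁻¹: P = R⁻¹DN⁻¹.
det R = -1; the adjugate gives R⁻¹ = [[1, 0, 0], [2, -1, 0], [7, -3, 1]].
det N = 4, so N⁻¹ = [[1/4, -3/4, -1/2], [-11/4, 17/4, 5/2], [-3/4, 5/4, 1/2]].
R⁻¹D = [[21, 7, -12], [6, 6, -16], [-1, -2, 7]].
P = (R⁻¹D)N⁻¹ = [[-5, -1, 1], [-3, 1, 4], [0, 1, -1]].

-1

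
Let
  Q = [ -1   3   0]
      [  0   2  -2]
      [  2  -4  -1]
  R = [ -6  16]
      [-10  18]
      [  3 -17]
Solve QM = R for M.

Q is on the left of M, so left-multiply by Q⁻¹: M = Q⁻¹R.
det Q = -2; the adjugate gives Q⁻¹ = [[5, -3/2, 3], [2, -1/2, 1], [2, -1, 1]].
M = Q⁻¹R = [[5, -3/2, 3], [2, -1/2, 1], [2, -1, 1]] · [[-6, 16], [-10, 18], [3, -17]] = [[-6, 2], [-4, 6], [1, -3]].

M = [[-6, 2], [-4, 6], [1, -3]]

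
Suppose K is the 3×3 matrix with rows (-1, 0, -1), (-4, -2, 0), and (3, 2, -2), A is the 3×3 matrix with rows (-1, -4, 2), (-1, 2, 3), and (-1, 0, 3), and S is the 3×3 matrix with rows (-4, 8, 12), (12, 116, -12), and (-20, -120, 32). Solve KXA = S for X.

X = [[4, -2, -2], [4, -1, 3], [-4, -2, 2]]

X = K⁻¹SA⁻¹ (apply K⁻¹ on the left and A⁻¹ on the right).
K has determinant -2; K⁻¹ = [[-2, 1, 1], [4, -5/2, -2], [1, -1, -1]].
det A = -2; the adjugate gives A⁻¹ = [[-3, -6, 8], [0, 1/2, -1/2], [-1, -2, 3]].
K⁻¹S = [[0, -20, -4], [-6, -18, 14], [4, 12, -8]].
X = (K⁻¹S)A⁻¹ = [[4, -2, -2], [4, -1, 3], [-4, -2, 2]].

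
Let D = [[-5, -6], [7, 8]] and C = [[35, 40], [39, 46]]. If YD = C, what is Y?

Y = [[0, 5], [-5, 2]]

D is on the right of Y, so right-multiply by D⁻¹: Y = CD⁻¹.
det D = 2, so D⁻¹ = [[4, 3], [-7/2, -5/2]].
Y = CD⁻¹ = [[35, 40], [39, 46]] · [[4, 3], [-7/2, -5/2]] = [[0, 5], [-5, 2]].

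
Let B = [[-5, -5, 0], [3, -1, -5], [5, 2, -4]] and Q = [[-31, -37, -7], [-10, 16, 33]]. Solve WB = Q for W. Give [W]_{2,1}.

-3

B is on the right of W, so right-multiply by B⁻¹: W = QB⁻¹.
B has determinant -5; B⁻¹ = [[-14/5, 4, -5], [13/5, -4, 5], [-11/5, 3, -4]].
W = QB⁻¹ = [[-31, -37, -7], [-10, 16, 33]] · [[-14/5, 4, -5], [13/5, -4, 5], [-11/5, 3, -4]] = [[6, 3, -2], [-3, -5, -2]].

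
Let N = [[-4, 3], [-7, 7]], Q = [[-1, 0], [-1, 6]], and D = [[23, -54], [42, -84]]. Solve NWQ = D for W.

W = [[2, 3], [-2, 1]]

W = N⁻¹DQ⁻¹ (apply N⁻¹ on the left and Q⁻¹ on the right).
det N = -7; the adjugate gives N⁻¹ = [[-1, 3/7], [-1, 4/7]].
Q has determinant -6; Q⁻¹ = [[-1, 0], [-1/6, 1/6]].
N⁻¹D = [[-5, 18], [1, 6]].
W = (N⁻¹D)Q⁻¹ = [[2, 3], [-2, 1]].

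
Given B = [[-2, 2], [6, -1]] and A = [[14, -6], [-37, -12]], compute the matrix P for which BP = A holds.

P = [[-6, -3], [1, -6]]

B is on the left of P, so left-multiply by B⁻¹: P = B⁻¹A.
det B = -10, so B⁻¹ = [[1/10, 1/5], [3/5, 1/5]].
P = B⁻¹A = [[1/10, 1/5], [3/5, 1/5]] · [[14, -6], [-37, -12]] = [[-6, -3], [1, -6]].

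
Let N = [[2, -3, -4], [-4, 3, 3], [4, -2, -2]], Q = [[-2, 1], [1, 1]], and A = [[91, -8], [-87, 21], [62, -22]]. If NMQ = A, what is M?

Left-multiply by N⁻¹ and right-multiply by Q⁻¹: M = N⁻¹AQ⁻¹.
N has determinant 4; N⁻¹ = [[0, 1/2, 3/4], [1, 3, 5/2], [-1, -2, -3/2]].
det Q = -3, so Q⁻¹ = [[-1/3, 1/3], [1/3, 2/3]].
N⁻¹A = [[3, -6], [-15, 0], [-10, -1]].
M = (N⁻¹A)Q⁻¹ = [[-3, -3], [5, -5], [3, -4]].

M = [[-3, -3], [5, -5], [3, -4]]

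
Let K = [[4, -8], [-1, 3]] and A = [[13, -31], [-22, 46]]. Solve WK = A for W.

K is on the right of W, so right-multiply by K⁻¹: W = AK⁻¹.
K has determinant 4; K⁻¹ = [[3/4, 2], [1/4, 1]].
W = AK⁻¹ = [[13, -31], [-22, 46]] · [[3/4, 2], [1/4, 1]] = [[2, -5], [-5, 2]].

W = [[2, -5], [-5, 2]]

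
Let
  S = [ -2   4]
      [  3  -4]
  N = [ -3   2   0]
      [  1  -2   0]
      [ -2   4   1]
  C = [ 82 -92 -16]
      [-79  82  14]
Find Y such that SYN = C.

Left-multiply by S⁻¹ and right-multiply by N⁻¹: Y = S⁻¹CN⁻¹.
det S = -4, so S⁻¹ = [[1, 1], [3/4, 1/2]].
det N = 4, so N⁻¹ = [[-1/2, -1/2, 0], [-1/4, -3/4, 0], [0, 2, 1]].
S⁻¹C = [[3, -10, -2], [22, -28, -5]].
Y = (S⁻¹C)N⁻¹ = [[1, 2, -2], [-4, 0, -5]].

Y = [[1, 2, -2], [-4, 0, -5]]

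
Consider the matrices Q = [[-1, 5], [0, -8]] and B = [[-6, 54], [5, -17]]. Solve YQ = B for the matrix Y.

Q is on the right of Y, so right-multiply by Q⁻¹: Y = BQ⁻¹.
Q has determinant 8; Q⁻¹ = [[-1, -5/8], [0, -1/8]].
Y = BQ⁻¹ = [[-6, 54], [5, -17]] · [[-1, -5/8], [0, -1/8]] = [[6, -3], [-5, -1]].

Y = [[6, -3], [-5, -1]]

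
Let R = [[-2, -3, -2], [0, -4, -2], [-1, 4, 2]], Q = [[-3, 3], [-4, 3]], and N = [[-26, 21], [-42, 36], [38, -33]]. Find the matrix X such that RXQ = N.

Left-multiply by R⁻¹ and right-multiply by Q⁻¹: X = R⁻¹NQ⁻¹.
det R = 2; the adjugate gives R⁻¹ = [[0, -1, -1], [1, -3, -2], [-2, 11/2, 4]].
det Q = 3, so Q⁻¹ = [[1, -1], [4/3, -1]].
R⁻¹N = [[4, -3], [24, -21], [-27, 24]].
X = (R⁻¹N)Q⁻¹ = [[0, -1], [-4, -3], [5, 3]].

X = [[0, -1], [-4, -3], [5, 3]]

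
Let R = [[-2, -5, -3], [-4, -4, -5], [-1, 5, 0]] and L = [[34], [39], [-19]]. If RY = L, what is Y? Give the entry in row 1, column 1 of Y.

-6

R is on the left of Y, so left-multiply by R⁻¹: Y = R⁻¹L.
R has determinant -3; R⁻¹ = [[-25/3, 5, -13/3], [-5/3, 1, -2/3], [8, -5, 4]].
Y = R⁻¹L = [[-25/3, 5, -13/3], [-5/3, 1, -2/3], [8, -5, 4]] · [[34], [39], [-19]] = [[-6], [-5], [1]].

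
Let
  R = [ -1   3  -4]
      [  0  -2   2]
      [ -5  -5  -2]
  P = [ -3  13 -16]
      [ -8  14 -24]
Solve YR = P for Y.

Y = [[3, -2, 0], [3, -5, 1]]

R is on the right of Y, so right-multiply by R⁻¹: Y = PR⁻¹.
R has determinant -4; R⁻¹ = [[-7/2, -13/2, 1/2], [5/2, 9/2, -1/2], [5/2, 5, -1/2]].
Y = PR⁻¹ = [[-3, 13, -16], [-8, 14, -24]] · [[-7/2, -13/2, 1/2], [5/2, 9/2, -1/2], [5/2, 5, -1/2]] = [[3, -2, 0], [3, -5, 1]].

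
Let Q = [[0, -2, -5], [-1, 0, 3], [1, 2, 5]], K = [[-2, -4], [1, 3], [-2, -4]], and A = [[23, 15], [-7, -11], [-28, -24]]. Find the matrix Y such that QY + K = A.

Y = [[-1, -1], [-5, 3], [-3, -5]]

QY = A − K = [[25, 19], [-8, -14], [-26, -20]].
Since Q multiplies Y on the left, Y = Q⁻¹(A − K).
det Q = -6; the adjugate gives Q⁻¹ = [[1, 0, 1], [-4/3, -5/6, -5/6], [1/3, 1/3, 1/3]].
Y = Q⁻¹(A − K) = [[-1, -1], [-5, 3], [-3, -5]].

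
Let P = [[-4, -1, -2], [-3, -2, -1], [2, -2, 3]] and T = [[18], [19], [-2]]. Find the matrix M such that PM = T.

M = [[-1], [-6], [-4]]

Since P multiplies M on the left, M = P⁻¹T.
P has determinant 5; P⁻¹ = [[-8/5, 7/5, -3/5], [7/5, -8/5, 2/5], [2, -2, 1]].
M = P⁻¹T = [[-8/5, 7/5, -3/5], [7/5, -8/5, 2/5], [2, -2, 1]] · [[18], [19], [-2]] = [[-1], [-6], [-4]].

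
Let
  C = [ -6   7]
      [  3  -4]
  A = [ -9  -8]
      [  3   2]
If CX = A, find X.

X = [[5, 6], [3, 4]]

Left-multiplying both sides by C⁻¹ gives X = C⁻¹A.
det C = 3; the adjugate gives C⁻¹ = [[-4/3, -7/3], [-1, -2]].
X = C⁻¹A = [[-4/3, -7/3], [-1, -2]] · [[-9, -8], [3, 2]] = [[5, 6], [3, 4]].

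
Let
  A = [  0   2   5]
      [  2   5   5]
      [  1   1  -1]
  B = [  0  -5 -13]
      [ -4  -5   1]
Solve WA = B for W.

Right-multiplying both sides by A⁻¹ gives W = BA⁻¹.
A has determinant -1; A⁻¹ = [[10, -7, 15], [-7, 5, -10], [3, -2, 4]].
W = BA⁻¹ = [[0, -5, -13], [-4, -5, 1]] · [[10, -7, 15], [-7, 5, -10], [3, -2, 4]] = [[-4, 1, -2], [-2, 1, -6]].

W = [[-4, 1, -2], [-2, 1, -6]]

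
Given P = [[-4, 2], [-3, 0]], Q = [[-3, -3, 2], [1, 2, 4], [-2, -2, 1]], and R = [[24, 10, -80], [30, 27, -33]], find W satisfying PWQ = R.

Isolating W: multiply by P⁻¹ from the left and Q⁻¹ from the right, so W = P⁻¹RQ⁻¹.
P has determinant 6; P⁻¹ = [[0, -1/3], [1/2, -2/3]].
Q has determinant 1; Q⁻¹ = [[10, -1, -16], [-9, 1, 14], [2, 0, -3]].
P⁻¹R = [[-10, -9, 11], [-8, -13, -18]].
W = (P⁻¹R)Q⁻¹ = [[3, 1, 1], [1, -5, 0]].

W = [[3, 1, 1], [1, -5, 0]]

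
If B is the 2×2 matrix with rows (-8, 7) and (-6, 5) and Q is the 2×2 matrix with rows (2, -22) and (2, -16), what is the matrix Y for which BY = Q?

Left-multiplying both sides by B⁻¹ gives Y = B⁻¹Q.
det B = 2, so B⁻¹ = [[5/2, -7/2], [3, -4]].
Y = B⁻¹Q = [[5/2, -7/2], [3, -4]] · [[2, -22], [2, -16]] = [[-2, 1], [-2, -2]].

Y = [[-2, 1], [-2, -2]]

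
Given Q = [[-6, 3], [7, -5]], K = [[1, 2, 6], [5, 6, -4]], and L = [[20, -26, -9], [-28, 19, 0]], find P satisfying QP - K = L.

P = [[-4, 5, 3], [-1, 2, 5]]

QP = L + K = [[21, -24, -3], [-23, 25, -4]].
Q is on the left of P, so left-multiply by Q⁻¹: P = Q⁻¹(L + K).
Q has determinant 9; Q⁻¹ = [[-5/9, -1/3], [-7/9, -2/3]].
P = Q⁻¹(L + K) = [[-4, 5, 3], [-1, 2, 5]].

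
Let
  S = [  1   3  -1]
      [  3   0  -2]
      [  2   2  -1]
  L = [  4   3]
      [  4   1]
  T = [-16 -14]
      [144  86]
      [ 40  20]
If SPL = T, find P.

Isolating P: multiply by S⁻¹ from the left and L⁻¹ from the right, so P = S⁻¹TL⁻¹.
det S = -5, so S⁻¹ = [[-4/5, -1/5, 6/5], [1/5, -1/5, 1/5], [-6/5, -4/5, 9/5]].
det L = -8, so L⁻¹ = [[-1/8, 3/8], [1/2, -1/2]].
S⁻¹T = [[32, 18], [-24, -16], [-24, -16]].
P = (S⁻¹T)L⁻¹ = [[5, 3], [-5, -1], [-5, -1]].

P = [[5, 3], [-5, -1], [-5, -1]]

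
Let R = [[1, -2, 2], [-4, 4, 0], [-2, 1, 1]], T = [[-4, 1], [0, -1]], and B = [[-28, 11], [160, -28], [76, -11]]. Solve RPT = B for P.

P = [[5, 0], [-5, -3], [-4, -5]]

P = R⁻¹BT⁻¹ (apply R⁻¹ on the left and T⁻¹ on the right).
det R = 4; the adjugate gives R⁻¹ = [[1, 1, -2], [1, 5/4, -2], [1, 3/4, -1]].
T has determinant 4; T⁻¹ = [[-1/4, -1/4], [0, -1]].
R⁻¹B = [[-20, 5], [20, -2], [16, 1]].
P = (R⁻¹B)T⁻¹ = [[5, 0], [-5, -3], [-4, -5]].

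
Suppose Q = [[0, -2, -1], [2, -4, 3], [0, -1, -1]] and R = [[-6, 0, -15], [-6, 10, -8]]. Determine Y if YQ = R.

Y = [[6, -3, 0], [3, -3, -4]]

Right-multiplying both sides by Q⁻¹ gives Y = RQ⁻¹.
det Q = -2; the adjugate gives Q⁻¹ = [[-7/2, 1/2, 5], [-1, 0, 1], [1, 0, -2]].
Y = RQ⁻¹ = [[-6, 0, -15], [-6, 10, -8]] · [[-7/2, 1/2, 5], [-1, 0, 1], [1, 0, -2]] = [[6, -3, 0], [3, -3, -4]].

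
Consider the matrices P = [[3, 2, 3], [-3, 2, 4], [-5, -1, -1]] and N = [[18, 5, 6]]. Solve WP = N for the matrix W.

Right-multiplying both sides by P⁻¹ gives W = NP⁻¹.
det P = -1, so P⁻¹ = [[-2, 1, -2], [23, -12, 21], [-13, 7, -12]].
W = NP⁻¹ = [[18, 5, 6]] · [[-2, 1, -2], [23, -12, 21], [-13, 7, -12]] = [[1, 0, -3]].

W = [[1, 0, -3]]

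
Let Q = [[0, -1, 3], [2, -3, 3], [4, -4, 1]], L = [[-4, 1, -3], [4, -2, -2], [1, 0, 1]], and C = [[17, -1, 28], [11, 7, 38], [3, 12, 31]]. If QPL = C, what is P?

Left-multiply by Q⁻¹ and right-multiply by L⁻¹: P = Q⁻¹CL⁻¹.
det Q = 2, so Q⁻¹ = [[9/2, -11/2, 3], [5, -6, 3], [2, -2, 1]].
L has determinant -4; L⁻¹ = [[1/2, 1/4, 2], [3/2, 1/4, 5], [-1/2, -1/4, -1]].
Q⁻¹C = [[25, -7, 10], [28, -11, 5], [15, -4, 11]].
P = (Q⁻¹C)L⁻¹ = [[-3, 2, 5], [-5, 3, -4], [-4, 0, -1]].

P = [[-3, 2, 5], [-5, 3, -4], [-4, 0, -1]]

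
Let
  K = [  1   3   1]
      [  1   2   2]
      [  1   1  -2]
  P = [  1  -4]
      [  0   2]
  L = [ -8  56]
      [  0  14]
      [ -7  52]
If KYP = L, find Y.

Y = K⁻¹LP⁻¹ (apply K⁻¹ on the left and P⁻¹ on the right).
K has determinant 5; K⁻¹ = [[-6/5, 7/5, 4/5], [4/5, -3/5, -1/5], [-1/5, 2/5, -1/5]].
det P = 2; the adjugate gives P⁻¹ = [[1, 2], [0, 1/2]].
K⁻¹L = [[4, -6], [-5, 26], [3, -16]].
Y = (K⁻¹L)P⁻¹ = [[4, 5], [-5, 3], [3, -2]].

Y = [[4, 5], [-5, 3], [3, -2]]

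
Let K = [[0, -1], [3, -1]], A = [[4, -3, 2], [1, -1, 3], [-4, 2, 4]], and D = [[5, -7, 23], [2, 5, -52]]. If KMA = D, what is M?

Isolating M: multiply by K⁻¹ from the left and A⁻¹ from the right, so M = K⁻¹DA⁻¹.
K has determinant 3; K⁻¹ = [[-1/3, 1/3], [-1, 0]].
det A = 4; the adjugate gives A⁻¹ = [[-5/2, 4, -7/4], [-4, 6, -5/2], [-1/2, 1, -1/4]].
K⁻¹D = [[-1, 4, -25], [-5, 7, -23]].
M = (K⁻¹D)A⁻¹ = [[-1, -5, -2], [-4, -1, -3]].

M = [[-1, -5, -2], [-4, -1, -3]]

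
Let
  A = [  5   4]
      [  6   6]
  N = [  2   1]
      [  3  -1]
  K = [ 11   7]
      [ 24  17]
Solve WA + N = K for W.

W = [[3, -1], [3, 1]]

WA = K − N = [[9, 6], [21, 18]].
Since A sits to the right of W, W = (K − N)A⁻¹.
det A = 6; the adjugate gives A⁻¹ = [[1, -2/3], [-1, 5/6]].
W = (K − N)A⁻¹ = [[3, -1], [3, 1]].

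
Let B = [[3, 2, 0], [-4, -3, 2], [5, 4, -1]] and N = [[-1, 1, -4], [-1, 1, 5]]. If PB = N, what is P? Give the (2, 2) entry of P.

5

Right-multiplying both sides by B⁻¹ gives P = NB⁻¹.
det B = -3, so B⁻¹ = [[5/3, -2/3, -4/3], [-2, 1, 2], [1/3, 2/3, 1/3]].
P = NB⁻¹ = [[-1, 1, -4], [-1, 1, 5]] · [[5/3, -2/3, -4/3], [-2, 1, 2], [1/3, 2/3, 1/3]] = [[-5, -1, 2], [-2, 5, 5]].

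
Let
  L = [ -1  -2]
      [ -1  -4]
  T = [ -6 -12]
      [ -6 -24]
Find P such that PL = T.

L is on the right of P, so right-multiply by L⁻¹: P = TL⁻¹.
L has determinant 2; L⁻¹ = [[-2, 1], [1/2, -1/2]].
P = TL⁻¹ = [[-6, -12], [-6, -24]] · [[-2, 1], [1/2, -1/2]] = [[6, 0], [0, 6]].

P = [[6, 0], [0, 6]]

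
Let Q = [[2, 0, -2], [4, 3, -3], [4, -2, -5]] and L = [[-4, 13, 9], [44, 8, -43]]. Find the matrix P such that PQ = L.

Q is on the right of P, so right-multiply by Q⁻¹: P = LQ⁻¹.
det Q = -2; the adjugate gives Q⁻¹ = [[21/2, -2, -3], [-4, 1, 1], [10, -2, -3]].
P = LQ⁻¹ = [[-4, 13, 9], [44, 8, -43]] · [[21/2, -2, -3], [-4, 1, 1], [10, -2, -3]] = [[-4, 3, -2], [0, 6, 5]].

P = [[-4, 3, -2], [0, 6, 5]]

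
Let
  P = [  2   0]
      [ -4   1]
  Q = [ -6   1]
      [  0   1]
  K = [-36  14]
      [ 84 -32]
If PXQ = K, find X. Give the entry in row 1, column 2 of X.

4

Left-multiply by P⁻¹ and right-multiply by Q⁻¹: X = P⁻¹KQ⁻¹.
det P = 2, so P⁻¹ = [[1/2, 0], [2, 1]].
Q has determinant -6; Q⁻¹ = [[-1/6, 1/6], [0, 1]].
P⁻¹K = [[-18, 7], [12, -4]].
X = (P⁻¹K)Q⁻¹ = [[3, 4], [-2, -2]].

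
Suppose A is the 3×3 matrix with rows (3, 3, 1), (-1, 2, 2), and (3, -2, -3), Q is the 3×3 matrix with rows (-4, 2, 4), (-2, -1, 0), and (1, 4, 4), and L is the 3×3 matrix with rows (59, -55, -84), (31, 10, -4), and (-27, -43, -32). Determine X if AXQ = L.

X = A⁻¹LQ⁻¹ (apply A⁻¹ on the left and Q⁻¹ on the right).
det A = -1, so A⁻¹ = [[2, -7, -4], [-3, 12, 7], [4, -15, -9]].
Q has determinant 4; Q⁻¹ = [[-1, 2, 1], [2, -5, -2], [-7/4, 9/2, 2]].
A⁻¹L = [[9, -8, -12], [6, -16, -20], [14, 17, 12]].
X = (A⁻¹L)Q⁻¹ = [[-4, 4, 1], [-3, 2, -2], [-1, -3, 4]].

X = [[-4, 4, 1], [-3, 2, -2], [-1, -3, 4]]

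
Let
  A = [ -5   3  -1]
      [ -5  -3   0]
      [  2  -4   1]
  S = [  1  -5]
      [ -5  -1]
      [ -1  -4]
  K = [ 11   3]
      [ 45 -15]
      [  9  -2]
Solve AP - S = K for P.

AP = K + S = [[12, -2], [40, -16], [8, -6]].
A is on the left of P, so left-multiply by A⁻¹: P = A⁻¹(K + S).
det A = 4, so A⁻¹ = [[-3/4, 1/4, -3/4], [5/4, -3/4, 5/4], [13/2, -7/2, 15/2]].
P = A⁻¹(K + S) = [[-5, 2], [-5, 2], [-2, -2]].

P = [[-5, 2], [-5, 2], [-2, -2]]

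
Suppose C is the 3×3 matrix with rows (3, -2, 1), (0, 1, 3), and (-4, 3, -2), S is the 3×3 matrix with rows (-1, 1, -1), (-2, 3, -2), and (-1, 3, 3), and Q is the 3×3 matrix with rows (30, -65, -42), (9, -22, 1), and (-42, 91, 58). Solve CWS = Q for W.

W = [[-2, -1, -5], [5, -3, 1], [2, -2, -1]]

Isolating W: multiply by C⁻¹ from the left and S⁻¹ from the right, so W = C⁻¹QS⁻¹.
C has determinant -5; C⁻¹ = [[11/5, 1/5, 7/5], [12/5, 2/5, 9/5], [-4/5, 1/5, -3/5]].
S has determinant -4; S⁻¹ = [[-15/4, 3/2, -1/4], [-2, 1, 0], [3/4, -1/2, 1/4]].
C⁻¹Q = [[9, -20, -11], [0, -1, 4], [3, -7, -1]].
W = (C⁻¹Q)S⁻¹ = [[-2, -1, -5], [5, -3, 1], [2, -2, -1]].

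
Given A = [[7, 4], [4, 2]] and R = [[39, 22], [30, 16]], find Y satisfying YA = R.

Y = [[5, 1], [2, 4]]

Right-multiplying both sides by A⁻¹ gives Y = RA⁻¹.
A has determinant -2; A⁻¹ = [[-1, 2], [2, -7/2]].
Y = RA⁻¹ = [[39, 22], [30, 16]] · [[-1, 2], [2, -7/2]] = [[5, 1], [2, 4]].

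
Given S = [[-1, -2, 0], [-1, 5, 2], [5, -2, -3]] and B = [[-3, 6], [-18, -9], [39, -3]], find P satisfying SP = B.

P = [[5, 0], [-1, -3], [-4, 3]]

Since S multiplies P on the left, P = S⁻¹B.
det S = -3, so S⁻¹ = [[11/3, 2, 4/3], [-7/3, -1, -2/3], [23/3, 4, 7/3]].
P = S⁻¹B = [[11/3, 2, 4/3], [-7/3, -1, -2/3], [23/3, 4, 7/3]] · [[-3, 6], [-18, -9], [39, -3]] = [[5, 0], [-1, -3], [-4, 3]].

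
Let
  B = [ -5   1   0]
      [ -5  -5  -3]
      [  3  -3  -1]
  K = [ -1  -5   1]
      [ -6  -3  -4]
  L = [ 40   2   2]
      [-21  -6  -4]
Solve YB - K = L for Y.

YB = L + K = [[39, -3, 3], [-27, -9, -8]].
Right-multiplying both sides by B⁻¹ gives Y = (L + K)B⁻¹.
det B = 6; the adjugate gives B⁻¹ = [[-2/3, 1/6, -1/2], [-7/3, 5/6, -5/2], [5, -2, 5]].
Y = (L + K)B⁻¹ = [[-4, -2, 3], [-1, 4, -4]].

Y = [[-4, -2, 3], [-1, 4, -4]]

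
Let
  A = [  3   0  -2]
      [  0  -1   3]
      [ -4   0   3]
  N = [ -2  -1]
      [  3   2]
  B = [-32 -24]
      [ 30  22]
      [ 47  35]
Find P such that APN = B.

P = A⁻¹BN⁻¹ (apply A⁻¹ on the left and N⁻¹ on the right).
det A = -1; the adjugate gives A⁻¹ = [[3, 0, 2], [12, -1, 9], [4, 0, 3]].
det N = -1; the adjugate gives N⁻¹ = [[-2, -1], [3, 2]].
A⁻¹B = [[-2, -2], [9, 5], [13, 9]].
P = (A⁻¹B)N⁻¹ = [[-2, -2], [-3, 1], [1, 5]].

P = [[-2, -2], [-3, 1], [1, 5]]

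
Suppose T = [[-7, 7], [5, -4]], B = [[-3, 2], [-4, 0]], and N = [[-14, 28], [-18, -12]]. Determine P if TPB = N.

Isolating P: multiply by T⁻¹ from the left and B⁻¹ from the right, so P = T⁻¹NB⁻¹.
det T = -7, so T⁻¹ = [[4/7, 1], [5/7, 1]].
det B = 8; the adjugate gives B⁻¹ = [[0, -1/4], [1/2, -3/8]].
T⁻¹N = [[-26, 4], [-28, 8]].
P = (T⁻¹N)B⁻¹ = [[2, 5], [4, 4]].

P = [[2, 5], [4, 4]]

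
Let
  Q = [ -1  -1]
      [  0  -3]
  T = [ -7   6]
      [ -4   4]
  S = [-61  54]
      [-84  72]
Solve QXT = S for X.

X = [[-3, -3], [-4, 0]]

X = Q⁻¹ST⁻¹ (apply Q⁻¹ on the left and T⁻¹ on the right).
det Q = 3; the adjugate gives Q⁻¹ = [[-1, 1/3], [0, -1/3]].
T has determinant -4; T⁻¹ = [[-1, 3/2], [-1, 7/4]].
Q⁻¹S = [[33, -30], [28, -24]].
X = (Q⁻¹S)T⁻¹ = [[-3, -3], [-4, 0]].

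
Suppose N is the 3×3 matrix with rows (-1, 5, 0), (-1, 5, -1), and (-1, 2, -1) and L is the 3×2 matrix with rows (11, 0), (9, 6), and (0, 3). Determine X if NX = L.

X = [[4, 5], [3, 1], [2, -6]]

Since N multiplies X on the left, X = N⁻¹L.
N has determinant 3; N⁻¹ = [[-1, 5/3, -5/3], [0, 1/3, -1/3], [1, -1, 0]].
X = N⁻¹L = [[-1, 5/3, -5/3], [0, 1/3, -1/3], [1, -1, 0]] · [[11, 0], [9, 6], [0, 3]] = [[4, 5], [3, 1], [2, -6]].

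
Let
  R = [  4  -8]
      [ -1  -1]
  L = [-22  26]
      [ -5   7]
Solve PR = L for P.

R is on the right of P, so right-multiply by R⁻¹: P = LR⁻¹.
det R = -12, so R⁻¹ = [[1/12, -2/3], [-1/12, -1/3]].
P = LR⁻¹ = [[-22, 26], [-5, 7]] · [[1/12, -2/3], [-1/12, -1/3]] = [[-4, 6], [-1, 1]].

P = [[-4, 6], [-1, 1]]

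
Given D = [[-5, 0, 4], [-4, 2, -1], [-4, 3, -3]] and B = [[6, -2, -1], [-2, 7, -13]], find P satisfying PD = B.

D is on the right of P, so right-multiply by D⁻¹: P = BD⁻¹.
det D = -1, so D⁻¹ = [[3, -12, 8], [8, -31, 21], [4, -15, 10]].
P = BD⁻¹ = [[6, -2, -1], [-2, 7, -13]] · [[3, -12, 8], [8, -31, 21], [4, -15, 10]] = [[-2, 5, -4], [-2, 2, 1]].

P = [[-2, 5, -4], [-2, 2, 1]]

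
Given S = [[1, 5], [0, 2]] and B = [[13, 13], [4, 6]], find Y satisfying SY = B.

Since S multiplies Y on the left, Y = S⁻¹B.
det S = 2, so S⁻¹ = [[1, -5/2], [0, 1/2]].
Y = S⁻¹B = [[1, -5/2], [0, 1/2]] · [[13, 13], [4, 6]] = [[3, -2], [2, 3]].

Y = [[3, -2], [2, 3]]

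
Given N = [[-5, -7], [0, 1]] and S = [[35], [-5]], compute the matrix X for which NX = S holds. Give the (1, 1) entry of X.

Since N multiplies X on the left, X = N⁻¹S.
det N = -5, so N⁻¹ = [[-1/5, -7/5], [0, 1]].
X = N⁻¹S = [[-1/5, -7/5], [0, 1]] · [[35], [-5]] = [[0], [-5]].

0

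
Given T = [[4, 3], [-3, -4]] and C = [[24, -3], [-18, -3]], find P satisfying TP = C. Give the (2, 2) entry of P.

Since T multiplies P on the left, P = T⁻¹C.
T has determinant -7; T⁻¹ = [[4/7, 3/7], [-3/7, -4/7]].
P = T⁻¹C = [[4/7, 3/7], [-3/7, -4/7]] · [[24, -3], [-18, -3]] = [[6, -3], [0, 3]].

3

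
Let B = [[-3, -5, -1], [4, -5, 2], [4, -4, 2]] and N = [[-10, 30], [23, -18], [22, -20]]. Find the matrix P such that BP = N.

P = [[6, -6], [-1, -2], [-3, -2]]

B is on the left of P, so left-multiply by B⁻¹: P = B⁻¹N.
det B = 2, so B⁻¹ = [[-1, 7, -15/2], [0, -1, 1], [2, -16, 35/2]].
P = B⁻¹N = [[-1, 7, -15/2], [0, -1, 1], [2, -16, 35/2]] · [[-10, 30], [23, -18], [22, -20]] = [[6, -6], [-1, -2], [-3, -2]].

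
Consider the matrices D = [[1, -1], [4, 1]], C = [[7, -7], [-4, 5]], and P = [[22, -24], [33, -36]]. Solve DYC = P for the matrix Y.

Left-multiply by D⁻¹ and right-multiply by C⁻¹: Y = D⁻¹PC⁻¹.
D has determinant 5; D⁻¹ = [[1/5, 1/5], [-4/5, 1/5]].
det C = 7; the adjugate gives C⁻¹ = [[5/7, 1], [4/7, 1]].
D⁻¹P = [[11, -12], [-11, 12]].
Y = (D⁻¹P)C⁻¹ = [[1, -1], [-1, 1]].

Y = [[1, -1], [-1, 1]]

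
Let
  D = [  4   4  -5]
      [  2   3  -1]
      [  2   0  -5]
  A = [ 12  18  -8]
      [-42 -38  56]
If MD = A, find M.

Since D sits to the right of M, M = AD⁻¹.
D has determinant 2; D⁻¹ = [[-15/2, 10, 11/2], [4, -5, -3], [-3, 4, 2]].
M = AD⁻¹ = [[12, 18, -8], [-42, -38, 56]] · [[-15/2, 10, 11/2], [4, -5, -3], [-3, 4, 2]] = [[6, -2, -4], [-5, -6, -5]].

M = [[6, -2, -4], [-5, -6, -5]]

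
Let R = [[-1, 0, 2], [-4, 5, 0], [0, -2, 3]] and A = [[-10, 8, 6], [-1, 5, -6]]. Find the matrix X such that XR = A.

R is on the right of X, so right-multiply by R⁻¹: X = AR⁻¹.
R has determinant 1; R⁻¹ = [[15, -4, -10], [12, -3, -8], [8, -2, -5]].
X = AR⁻¹ = [[-10, 8, 6], [-1, 5, -6]] · [[15, -4, -10], [12, -3, -8], [8, -2, -5]] = [[-6, 4, 6], [-3, 1, 0]].

X = [[-6, 4, 6], [-3, 1, 0]]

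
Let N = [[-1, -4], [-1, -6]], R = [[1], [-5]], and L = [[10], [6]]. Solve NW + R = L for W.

NW = L − R = [[9], [11]].
Left-multiplying both sides by N⁻¹ gives W = N⁻¹(L − R).
det N = 2; the adjugate gives N⁻¹ = [[-3, 2], [1/2, -1/2]].
W = N⁻¹(L − R) = [[-5], [-1]].

W = [[-5], [-1]]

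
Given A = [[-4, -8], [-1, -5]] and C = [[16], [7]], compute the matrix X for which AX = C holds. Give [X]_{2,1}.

Since A multiplies X on the left, X = A⁻¹C.
det A = 12, so A⁻¹ = [[-5/12, 2/3], [1/12, -1/3]].
X = A⁻¹C = [[-5/12, 2/3], [1/12, -1/3]] · [[16], [7]] = [[-2], [-1]].

-1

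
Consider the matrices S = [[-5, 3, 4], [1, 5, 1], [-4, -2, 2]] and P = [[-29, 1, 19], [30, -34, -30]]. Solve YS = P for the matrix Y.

Right-multiplying both sides by S⁻¹ gives Y = PS⁻¹.
det S = -6; the adjugate gives S⁻¹ = [[-2, 7/3, 17/6], [1, -1, -3/2], [-3, 11/3, 14/3]].
Y = PS⁻¹ = [[-29, 1, 19], [30, -34, -30]] · [[-2, 7/3, 17/6], [1, -1, -3/2], [-3, 11/3, 14/3]] = [[2, 1, 5], [-4, -6, -4]].

Y = [[2, 1, 5], [-4, -6, -4]]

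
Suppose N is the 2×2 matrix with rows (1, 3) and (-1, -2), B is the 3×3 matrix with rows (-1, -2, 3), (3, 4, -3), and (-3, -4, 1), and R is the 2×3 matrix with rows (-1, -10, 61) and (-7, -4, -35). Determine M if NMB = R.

Left-multiply by N⁻¹ and right-multiply by B⁻¹: M = N⁻¹RB⁻¹.
det N = 1; the adjugate gives N⁻¹ = [[-2, -3], [1, 1]].
B has determinant -4; B⁻¹ = [[2, 5/2, 3/2], [-3/2, -2, -3/2], [0, -1/2, -1/2]].
N⁻¹R = [[23, 32, -17], [-8, -14, 26]].
M = (N⁻¹R)B⁻¹ = [[-2, 2, -5], [5, -5, -4]].

M = [[-2, 2, -5], [5, -5, -4]]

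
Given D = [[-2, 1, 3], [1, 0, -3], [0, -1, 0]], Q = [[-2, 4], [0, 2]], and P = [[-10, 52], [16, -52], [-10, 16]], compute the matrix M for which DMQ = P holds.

M = D⁻¹PQ⁻¹ (apply D⁻¹ on the left and Q⁻¹ on the right).
D has determinant 3; D⁻¹ = [[-1, -1, -1], [0, 0, -1], [-1/3, -2/3, -1/3]].
Q has determinant -4; Q⁻¹ = [[-1/2, 1], [0, 1/2]].
D⁻¹P = [[4, -16], [10, -16], [-4, 12]].
M = (D⁻¹P)Q⁻¹ = [[-2, -4], [-5, 2], [2, 2]].

M = [[-2, -4], [-5, 2], [2, 2]]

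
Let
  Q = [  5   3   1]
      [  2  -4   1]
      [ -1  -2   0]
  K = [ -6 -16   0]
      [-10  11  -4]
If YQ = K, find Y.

Y = [[-4, 4, -6], [-1, -3, -1]]

Q is on the right of Y, so right-multiply by Q⁻¹: Y = KQ⁻¹.
det Q = -1, so Q⁻¹ = [[-2, 2, -7], [1, -1, 3], [8, -7, 26]].
Y = KQ⁻¹ = [[-6, -16, 0], [-10, 11, -4]] · [[-2, 2, -7], [1, -1, 3], [8, -7, 26]] = [[-4, 4, -6], [-1, -3, -1]].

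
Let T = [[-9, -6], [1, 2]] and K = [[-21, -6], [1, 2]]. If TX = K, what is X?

Left-multiplying both sides by T⁻¹ gives X = T⁻¹K.
det T = -12, so T⁻¹ = [[-1/6, -1/2], [1/12, 3/4]].
X = T⁻¹K = [[-1/6, -1/2], [1/12, 3/4]] · [[-21, -6], [1, 2]] = [[3, 0], [-1, 1]].

X = [[3, 0], [-1, 1]]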